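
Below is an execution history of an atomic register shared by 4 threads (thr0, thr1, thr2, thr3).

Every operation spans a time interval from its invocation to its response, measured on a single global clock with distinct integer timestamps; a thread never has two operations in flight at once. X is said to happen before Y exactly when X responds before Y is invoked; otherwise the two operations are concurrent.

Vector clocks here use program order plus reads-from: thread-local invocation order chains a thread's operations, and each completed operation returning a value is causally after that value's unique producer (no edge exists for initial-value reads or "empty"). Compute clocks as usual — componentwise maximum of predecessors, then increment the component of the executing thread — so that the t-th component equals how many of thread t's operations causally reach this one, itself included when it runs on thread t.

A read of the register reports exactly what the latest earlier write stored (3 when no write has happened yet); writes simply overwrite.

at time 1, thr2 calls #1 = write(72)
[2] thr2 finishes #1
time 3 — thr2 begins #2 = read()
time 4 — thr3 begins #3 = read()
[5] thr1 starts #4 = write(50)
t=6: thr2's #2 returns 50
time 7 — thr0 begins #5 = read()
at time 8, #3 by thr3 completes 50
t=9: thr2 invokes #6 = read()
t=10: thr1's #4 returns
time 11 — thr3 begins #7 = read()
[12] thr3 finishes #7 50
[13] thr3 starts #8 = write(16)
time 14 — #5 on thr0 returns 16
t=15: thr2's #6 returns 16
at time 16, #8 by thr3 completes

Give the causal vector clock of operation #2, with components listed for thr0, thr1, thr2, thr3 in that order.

(0, 1, 2, 0)

#1, invoked 1, has no incoming edges; only thr2's bump applies → (0, 0, 1, 0)
#4, invoked 5, has no incoming edges; only thr1's bump applies → (0, 1, 0, 0)
merge at #3 (invoked 4): VC(#4)=(0, 1, 0, 0), own-thread bump on thr3 → (0, 1, 0, 1)
merge at #7 (invoked 11): VC(#3)=(0, 1, 0, 1), VC(#4)=(0, 1, 0, 0), own-thread bump on thr3 → (0, 1, 0, 2)
merge at #2 (invoked 3): VC(#1)=(0, 0, 1, 0), VC(#4)=(0, 1, 0, 0), own-thread bump on thr2 → (0, 1, 2, 0)
merge at #8 (invoked 13): VC(#7)=(0, 1, 0, 2), own-thread bump on thr3 → (0, 1, 0, 3)
merge at #5 (invoked 7): VC(#8)=(0, 1, 0, 3), own-thread bump on thr0 → (1, 1, 0, 3)
merge at #6 (invoked 9): VC(#2)=(0, 1, 2, 0), VC(#8)=(0, 1, 0, 3), own-thread bump on thr2 → (0, 1, 3, 3)
target: VC(#2) = (0, 1, 2, 0)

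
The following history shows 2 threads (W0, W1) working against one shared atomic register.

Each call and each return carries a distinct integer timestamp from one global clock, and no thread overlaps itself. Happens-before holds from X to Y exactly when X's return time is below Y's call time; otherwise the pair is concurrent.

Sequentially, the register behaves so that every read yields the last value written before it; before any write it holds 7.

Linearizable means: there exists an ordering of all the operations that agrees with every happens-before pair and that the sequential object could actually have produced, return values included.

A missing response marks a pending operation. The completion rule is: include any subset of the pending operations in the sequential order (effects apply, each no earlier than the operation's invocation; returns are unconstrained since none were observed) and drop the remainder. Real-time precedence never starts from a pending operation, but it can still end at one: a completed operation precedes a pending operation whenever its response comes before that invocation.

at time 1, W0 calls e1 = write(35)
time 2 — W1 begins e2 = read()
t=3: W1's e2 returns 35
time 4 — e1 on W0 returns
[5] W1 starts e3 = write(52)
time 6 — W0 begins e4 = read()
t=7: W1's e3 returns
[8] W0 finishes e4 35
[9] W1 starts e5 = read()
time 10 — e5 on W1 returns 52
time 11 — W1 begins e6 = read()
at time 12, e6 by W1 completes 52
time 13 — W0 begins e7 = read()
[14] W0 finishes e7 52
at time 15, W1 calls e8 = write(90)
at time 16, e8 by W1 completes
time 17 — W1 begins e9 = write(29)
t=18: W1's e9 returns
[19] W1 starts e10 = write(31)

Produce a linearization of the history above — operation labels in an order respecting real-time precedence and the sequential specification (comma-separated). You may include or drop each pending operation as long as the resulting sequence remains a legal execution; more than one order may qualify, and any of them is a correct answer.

e1, e2, e4, e3, e5, e6, e7, e8, e9

step 1: e1 write(35) — value 35
step 2: e2 read() → 35 — value 35
step 3: e4 read() → 35 — value 35
step 4: e3 write(52) — value 52
step 5: e5 read() → 52 — value 52
step 6: e6 read() → 52 — value 52
step 7: e7 read() → 52 — value 52
step 8: e8 write(90) — value 90
step 9: e9 write(29) — value 29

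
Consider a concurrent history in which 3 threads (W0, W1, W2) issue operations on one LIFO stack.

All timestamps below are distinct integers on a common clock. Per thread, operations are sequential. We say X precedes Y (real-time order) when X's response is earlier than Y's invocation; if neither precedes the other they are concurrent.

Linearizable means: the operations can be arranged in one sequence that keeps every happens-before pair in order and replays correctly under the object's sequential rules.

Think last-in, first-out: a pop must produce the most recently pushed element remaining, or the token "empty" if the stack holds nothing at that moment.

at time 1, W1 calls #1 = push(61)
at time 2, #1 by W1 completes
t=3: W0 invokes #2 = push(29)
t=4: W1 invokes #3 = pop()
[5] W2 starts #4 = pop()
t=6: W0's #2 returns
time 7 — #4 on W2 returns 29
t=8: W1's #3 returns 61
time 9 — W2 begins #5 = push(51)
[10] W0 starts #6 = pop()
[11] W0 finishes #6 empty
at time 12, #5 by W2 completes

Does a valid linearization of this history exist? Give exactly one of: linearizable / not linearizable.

one valid linearization: #1, #2, #4, #3, #6, #5
step 1: #1 push(61) — stack <61>
step 2: #2 push(29) — stack <61,29>
step 3: #4 pop() → 29 — stack <61>
step 4: #3 pop() → 61 — stack <>
step 5: #6 pop() → empty — stack <>
step 6: #5 push(51) — stack <51>

linearizable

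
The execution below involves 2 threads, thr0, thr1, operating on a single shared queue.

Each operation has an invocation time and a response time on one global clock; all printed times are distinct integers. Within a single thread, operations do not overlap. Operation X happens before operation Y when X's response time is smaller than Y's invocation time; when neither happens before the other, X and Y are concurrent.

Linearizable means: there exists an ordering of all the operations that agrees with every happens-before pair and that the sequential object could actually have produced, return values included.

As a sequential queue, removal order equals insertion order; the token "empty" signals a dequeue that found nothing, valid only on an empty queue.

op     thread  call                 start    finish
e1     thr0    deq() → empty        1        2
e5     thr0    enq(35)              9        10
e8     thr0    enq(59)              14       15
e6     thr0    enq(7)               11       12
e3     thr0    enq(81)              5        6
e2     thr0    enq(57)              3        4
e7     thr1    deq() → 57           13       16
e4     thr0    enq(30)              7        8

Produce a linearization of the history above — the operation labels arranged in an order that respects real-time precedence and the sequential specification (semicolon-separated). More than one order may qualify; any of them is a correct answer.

1. e1 deq() → empty, leaving queue <>
2. e2 enq(57), leaving queue <57>
3. e3 enq(81), leaving queue <57,81>
4. e4 enq(30), leaving queue <57,81,30>
5. e5 enq(35), leaving queue <57,81,30,35>
6. e6 enq(7), leaving queue <57,81,30,35,7>
7. e7 deq() → 57, leaving queue <81,30,35,7>
8. e8 enq(59), leaving queue <81,30,35,7,59>

e1; e2; e3; e4; e5; e6; e7; e8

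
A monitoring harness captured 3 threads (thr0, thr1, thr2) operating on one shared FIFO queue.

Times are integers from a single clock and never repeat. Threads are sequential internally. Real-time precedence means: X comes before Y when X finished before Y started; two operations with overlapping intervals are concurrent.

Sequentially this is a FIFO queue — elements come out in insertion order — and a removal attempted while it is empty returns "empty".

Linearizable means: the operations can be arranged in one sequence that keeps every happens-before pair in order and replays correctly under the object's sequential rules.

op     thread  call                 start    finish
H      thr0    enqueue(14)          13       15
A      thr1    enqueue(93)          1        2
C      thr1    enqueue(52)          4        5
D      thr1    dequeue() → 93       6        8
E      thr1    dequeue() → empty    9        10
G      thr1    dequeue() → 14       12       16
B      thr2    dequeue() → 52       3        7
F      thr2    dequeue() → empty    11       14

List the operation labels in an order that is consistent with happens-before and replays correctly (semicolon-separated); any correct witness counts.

after step 1 (A enqueue(93)): queue <93>
after step 2 (C enqueue(52)): queue <93,52>
after step 3 (D dequeue() → 93): queue <52>
after step 4 (B dequeue() → 52): queue <>
after step 5 (E dequeue() → empty): queue <>
after step 6 (F dequeue() → empty): queue <>
after step 7 (H enqueue(14)): queue <14>
after step 8 (G dequeue() → 14): queue <>

A; C; D; B; E; F; H; G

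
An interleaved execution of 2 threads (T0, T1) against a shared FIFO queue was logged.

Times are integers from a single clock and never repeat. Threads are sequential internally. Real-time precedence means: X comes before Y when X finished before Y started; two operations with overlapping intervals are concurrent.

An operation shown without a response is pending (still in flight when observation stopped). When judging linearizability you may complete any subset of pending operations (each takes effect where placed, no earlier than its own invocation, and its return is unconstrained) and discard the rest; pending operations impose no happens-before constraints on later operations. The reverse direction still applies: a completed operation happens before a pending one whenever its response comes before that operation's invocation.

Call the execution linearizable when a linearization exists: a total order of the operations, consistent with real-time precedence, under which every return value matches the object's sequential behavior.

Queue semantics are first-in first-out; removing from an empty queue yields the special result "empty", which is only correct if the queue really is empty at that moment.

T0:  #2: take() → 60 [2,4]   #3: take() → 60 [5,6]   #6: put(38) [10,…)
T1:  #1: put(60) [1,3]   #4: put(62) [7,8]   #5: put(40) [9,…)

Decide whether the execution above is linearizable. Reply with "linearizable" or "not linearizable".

not linearizable

cut after 5 events: linearizable; cut after 6 events (#3 responds, time 6): not linearizable
3 completed operations, 2 real-time-consistent orders — every FIFO queue replay fails
sample order #1, #2, #3 stalls at step 3 — #3 take() → 60 has no legal effect
sample order #2, #1, #3 stalls at step 1 — #2 take() → 60 has no legal effect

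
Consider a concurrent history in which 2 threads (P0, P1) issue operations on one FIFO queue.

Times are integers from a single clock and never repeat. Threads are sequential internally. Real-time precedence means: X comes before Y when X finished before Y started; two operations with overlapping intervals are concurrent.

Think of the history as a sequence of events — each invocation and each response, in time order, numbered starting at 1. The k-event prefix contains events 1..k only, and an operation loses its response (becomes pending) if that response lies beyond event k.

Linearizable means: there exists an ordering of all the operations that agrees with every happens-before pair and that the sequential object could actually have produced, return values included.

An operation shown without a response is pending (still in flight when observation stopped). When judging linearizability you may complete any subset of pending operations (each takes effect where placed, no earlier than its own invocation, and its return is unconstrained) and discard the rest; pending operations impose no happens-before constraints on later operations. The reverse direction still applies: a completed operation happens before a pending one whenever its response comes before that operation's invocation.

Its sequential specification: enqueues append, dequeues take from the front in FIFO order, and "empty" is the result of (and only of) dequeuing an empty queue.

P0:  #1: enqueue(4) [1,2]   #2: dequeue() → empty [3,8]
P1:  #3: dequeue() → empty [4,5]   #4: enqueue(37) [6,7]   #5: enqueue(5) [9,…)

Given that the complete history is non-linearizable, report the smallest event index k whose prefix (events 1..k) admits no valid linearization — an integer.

events 1..7 are linearizable; a witness order is #1, #2, #3, #4:
step 1: #1 enqueue(4) — queue <4>
step 2: #2 dequeue() (pending, included) — queue <>
step 3: #3 dequeue() → empty — queue <>
step 4: #4 enqueue(37) — queue <37>
adding event 8 (#2 responds at 8) leaves no legal real-time order
one such order, #1, #2, #3, #4, breaks at step 2 where #2 dequeue() → empty is illegal
one such order, #1, #3, #2, #4, breaks at step 2 where #3 dequeue() → empty is illegal

8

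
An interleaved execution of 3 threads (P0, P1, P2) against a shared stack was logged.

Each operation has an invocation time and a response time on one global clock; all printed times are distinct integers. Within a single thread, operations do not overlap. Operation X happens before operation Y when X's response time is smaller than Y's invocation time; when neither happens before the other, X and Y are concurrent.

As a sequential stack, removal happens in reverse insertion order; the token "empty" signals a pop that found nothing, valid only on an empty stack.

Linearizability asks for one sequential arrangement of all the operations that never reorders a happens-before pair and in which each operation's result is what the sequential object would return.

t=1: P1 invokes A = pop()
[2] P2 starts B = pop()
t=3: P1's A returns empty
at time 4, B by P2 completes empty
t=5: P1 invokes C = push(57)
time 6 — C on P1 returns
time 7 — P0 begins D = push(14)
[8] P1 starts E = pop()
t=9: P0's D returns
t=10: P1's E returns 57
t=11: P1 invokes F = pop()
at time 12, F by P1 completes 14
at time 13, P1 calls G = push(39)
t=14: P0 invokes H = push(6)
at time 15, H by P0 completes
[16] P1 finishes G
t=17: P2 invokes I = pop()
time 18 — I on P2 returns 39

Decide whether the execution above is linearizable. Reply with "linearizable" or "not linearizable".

a witness: A, B, C, E, D, F, H, G, I
1. A pop() → empty, leaving stack <>
2. B pop() → empty, leaving stack <>
3. C push(57), leaving stack <57>
4. E pop() → 57, leaving stack <>
5. D push(14), leaving stack <14>
6. F pop() → 14, leaving stack <>
7. H push(6), leaving stack <6>
8. G push(39), leaving stack <6,39>
9. I pop() → 39, leaving stack <6>

linearizable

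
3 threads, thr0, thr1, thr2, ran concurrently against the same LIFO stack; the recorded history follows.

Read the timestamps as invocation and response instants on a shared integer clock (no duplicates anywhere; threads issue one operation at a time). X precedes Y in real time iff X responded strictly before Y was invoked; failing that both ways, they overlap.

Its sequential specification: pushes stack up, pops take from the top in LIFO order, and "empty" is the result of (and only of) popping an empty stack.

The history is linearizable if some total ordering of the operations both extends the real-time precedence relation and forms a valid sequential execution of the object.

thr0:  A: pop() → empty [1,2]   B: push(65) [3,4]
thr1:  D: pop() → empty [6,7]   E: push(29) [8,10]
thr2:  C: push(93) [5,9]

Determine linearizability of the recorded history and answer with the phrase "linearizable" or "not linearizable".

the violation lands at event 7, D's response at time 7: events 1..6 linearize, events 1..7 do not
the sole real-time-consistent order of 3 completed operations fails the LIFO stack replay
completion choices over the 1 pending operation (C) were checked; none helps
e.g. A, B, D (pending dropped): illegal at step 3, since D pop() → empty cannot apply there

not linearizable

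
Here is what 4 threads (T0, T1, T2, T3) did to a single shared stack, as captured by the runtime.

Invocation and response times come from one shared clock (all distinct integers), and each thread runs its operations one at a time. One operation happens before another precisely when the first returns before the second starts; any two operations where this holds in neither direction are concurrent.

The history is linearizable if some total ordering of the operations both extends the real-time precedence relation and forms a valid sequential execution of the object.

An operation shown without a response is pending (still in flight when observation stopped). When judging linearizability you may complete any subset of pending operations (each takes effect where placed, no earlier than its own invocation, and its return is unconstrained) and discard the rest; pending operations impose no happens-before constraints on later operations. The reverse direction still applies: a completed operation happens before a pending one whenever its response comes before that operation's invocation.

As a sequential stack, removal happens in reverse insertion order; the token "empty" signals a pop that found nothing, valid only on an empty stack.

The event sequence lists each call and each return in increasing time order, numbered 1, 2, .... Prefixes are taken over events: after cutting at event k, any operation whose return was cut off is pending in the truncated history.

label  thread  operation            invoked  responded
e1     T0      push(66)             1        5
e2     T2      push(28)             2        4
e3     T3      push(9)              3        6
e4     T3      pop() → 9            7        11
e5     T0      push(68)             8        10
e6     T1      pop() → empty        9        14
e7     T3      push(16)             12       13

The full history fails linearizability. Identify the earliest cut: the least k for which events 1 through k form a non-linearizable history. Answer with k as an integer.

events 1..13 are linearizable; a witness order is e1, e2, e3, e4, e5, e6, e7:
1. e1 push(66), leaving stack <66>
2. e2 push(28), leaving stack <66,28>
3. e3 push(9), leaving stack <66,28,9>
4. e4 pop() → 9, leaving stack <66,28>
5. e5 push(68), leaving stack <66,28,68>
6. e6 pop() (pending, included), leaving stack <66,28>
7. e7 push(16), leaving stack <66,28,16>
with event 14 included (e6 responding at time 14), all real-time-consistent orders fail
sample order e1, e2, e3, e4, e5, e6, e7 stalls at step 6 — e6 pop() → empty has no legal effect
sample order e1, e2, e3, e4, e5, e7, e6 stalls at step 7 — e6 pop() → empty has no legal effect

14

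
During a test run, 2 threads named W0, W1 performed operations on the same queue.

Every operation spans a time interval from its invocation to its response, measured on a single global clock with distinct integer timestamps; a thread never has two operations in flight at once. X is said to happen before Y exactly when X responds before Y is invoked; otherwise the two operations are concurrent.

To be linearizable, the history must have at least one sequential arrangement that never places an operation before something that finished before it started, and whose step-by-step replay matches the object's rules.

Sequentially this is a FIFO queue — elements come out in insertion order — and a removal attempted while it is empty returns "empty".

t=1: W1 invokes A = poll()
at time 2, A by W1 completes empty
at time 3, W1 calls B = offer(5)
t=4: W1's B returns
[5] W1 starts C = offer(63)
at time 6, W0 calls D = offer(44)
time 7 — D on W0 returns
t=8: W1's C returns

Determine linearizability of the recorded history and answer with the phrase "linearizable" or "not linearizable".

linearizable

a witness: A, B, C, D
step 1: A poll() → empty — queue <>
step 2: B offer(5) — queue <5>
step 3: C offer(63) — queue <5,63>
step 4: D offer(44) — queue <5,63,44>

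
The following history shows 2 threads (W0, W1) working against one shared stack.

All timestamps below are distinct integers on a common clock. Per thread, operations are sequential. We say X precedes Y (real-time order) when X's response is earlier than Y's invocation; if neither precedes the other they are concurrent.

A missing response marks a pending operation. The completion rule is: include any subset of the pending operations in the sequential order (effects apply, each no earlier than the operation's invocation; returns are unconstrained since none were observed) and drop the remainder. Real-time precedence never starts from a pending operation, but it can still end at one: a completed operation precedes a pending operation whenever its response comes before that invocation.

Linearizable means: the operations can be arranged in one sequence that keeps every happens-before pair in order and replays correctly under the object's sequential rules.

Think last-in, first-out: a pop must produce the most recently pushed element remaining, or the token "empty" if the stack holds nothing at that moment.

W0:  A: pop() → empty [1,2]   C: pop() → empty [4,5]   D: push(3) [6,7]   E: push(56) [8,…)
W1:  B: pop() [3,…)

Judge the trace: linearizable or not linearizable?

linearizable

a witness: A, B, C, D
1. A pop() → empty, leaving stack <>
2. B pop() (pending, included), leaving stack <>
3. C pop() → empty, leaving stack <>
4. D push(3), leaving stack <3>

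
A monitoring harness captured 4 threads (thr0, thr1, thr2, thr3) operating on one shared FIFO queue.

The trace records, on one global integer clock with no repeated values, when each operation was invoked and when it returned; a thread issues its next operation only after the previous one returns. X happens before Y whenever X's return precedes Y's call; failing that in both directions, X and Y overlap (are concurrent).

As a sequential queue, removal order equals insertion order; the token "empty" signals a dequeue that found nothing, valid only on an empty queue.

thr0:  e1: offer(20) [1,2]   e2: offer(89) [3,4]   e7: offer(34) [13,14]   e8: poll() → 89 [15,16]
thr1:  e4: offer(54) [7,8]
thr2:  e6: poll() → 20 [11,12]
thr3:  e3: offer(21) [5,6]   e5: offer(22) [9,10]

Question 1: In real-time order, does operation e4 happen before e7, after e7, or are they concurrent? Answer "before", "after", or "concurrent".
Answer: before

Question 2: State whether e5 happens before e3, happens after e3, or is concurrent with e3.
Answer: after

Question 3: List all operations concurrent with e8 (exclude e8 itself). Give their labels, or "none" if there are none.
Answer: none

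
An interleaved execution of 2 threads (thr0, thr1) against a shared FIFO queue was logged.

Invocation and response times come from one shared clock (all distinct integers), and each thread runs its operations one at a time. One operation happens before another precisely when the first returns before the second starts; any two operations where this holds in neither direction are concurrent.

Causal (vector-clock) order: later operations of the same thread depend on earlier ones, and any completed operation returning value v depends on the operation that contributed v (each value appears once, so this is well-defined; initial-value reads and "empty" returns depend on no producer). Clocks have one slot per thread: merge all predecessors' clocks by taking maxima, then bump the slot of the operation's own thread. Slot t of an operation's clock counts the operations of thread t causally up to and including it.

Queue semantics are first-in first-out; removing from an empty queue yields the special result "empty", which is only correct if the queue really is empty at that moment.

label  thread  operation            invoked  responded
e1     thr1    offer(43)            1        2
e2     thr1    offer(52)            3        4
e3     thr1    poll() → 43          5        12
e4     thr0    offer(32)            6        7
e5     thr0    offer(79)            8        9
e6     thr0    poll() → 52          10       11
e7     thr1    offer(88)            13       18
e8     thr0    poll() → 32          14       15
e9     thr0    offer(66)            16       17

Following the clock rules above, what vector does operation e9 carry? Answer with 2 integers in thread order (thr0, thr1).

root op e1, invoked 1: fresh clock plus thr1's own tick → (0, 1)
root op e4, invoked 6: fresh clock plus thr0's own tick → (1, 0)
VC(e2, invoked at 3): max of VC(e1)=(0, 1), then +1 on thread thr1 → (0, 2)
VC(e5, invoked at 8): max of VC(e4)=(1, 0), then +1 on thread thr0 → (2, 0)
VC(e3, invoked at 5): max of VC(e1)=(0, 1), VC(e2)=(0, 2), then +1 on thread thr1 → (0, 3)
VC(e7, invoked at 13): max of VC(e3)=(0, 3), then +1 on thread thr1 → (0, 4)
VC(e6, invoked at 10): max of VC(e2)=(0, 2), VC(e5)=(2, 0), then +1 on thread thr0 → (3, 2)
VC(e8, invoked at 14): max of VC(e4)=(1, 0), VC(e6)=(3, 2), then +1 on thread thr0 → (4, 2)
VC(e9, invoked at 16): max of VC(e8)=(4, 2), then +1 on thread thr0 → (5, 2)
target: VC(e9) = (5, 2)

(5, 2)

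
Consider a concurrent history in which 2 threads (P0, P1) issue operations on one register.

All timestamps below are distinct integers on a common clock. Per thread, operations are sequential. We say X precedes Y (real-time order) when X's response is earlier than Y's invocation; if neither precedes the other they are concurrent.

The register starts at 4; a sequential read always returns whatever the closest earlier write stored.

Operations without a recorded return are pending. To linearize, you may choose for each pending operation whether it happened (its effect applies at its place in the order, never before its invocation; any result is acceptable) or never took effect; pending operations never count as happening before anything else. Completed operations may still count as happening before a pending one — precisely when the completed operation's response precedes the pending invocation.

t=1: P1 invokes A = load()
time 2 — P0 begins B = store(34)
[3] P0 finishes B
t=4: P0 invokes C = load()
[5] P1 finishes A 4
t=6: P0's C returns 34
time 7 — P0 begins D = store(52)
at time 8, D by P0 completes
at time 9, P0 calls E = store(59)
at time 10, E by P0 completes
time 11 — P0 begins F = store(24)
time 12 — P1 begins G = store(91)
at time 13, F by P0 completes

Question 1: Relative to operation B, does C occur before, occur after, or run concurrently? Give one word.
C spans [4,6], B spans [2,3]
resp(B)=3 < inv(C)=4

after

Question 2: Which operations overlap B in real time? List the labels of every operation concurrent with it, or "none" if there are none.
B spans [2,3]; an op avoiding the whole window 2..3 is ordered, any other is concurrent
A [1,5]: concurrent
C [4,6]: after
D [7,8]: after
E [9,10]: after
F [11,13]: after
G [12,…): after

A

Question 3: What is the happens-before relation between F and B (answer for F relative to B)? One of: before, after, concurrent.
F spans [11,13], B spans [2,3]
resp(B)=3 < inv(F)=11

after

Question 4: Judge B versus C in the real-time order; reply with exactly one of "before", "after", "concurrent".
B spans [2,3], C spans [4,6]
resp(B)=3 < inv(C)=4

before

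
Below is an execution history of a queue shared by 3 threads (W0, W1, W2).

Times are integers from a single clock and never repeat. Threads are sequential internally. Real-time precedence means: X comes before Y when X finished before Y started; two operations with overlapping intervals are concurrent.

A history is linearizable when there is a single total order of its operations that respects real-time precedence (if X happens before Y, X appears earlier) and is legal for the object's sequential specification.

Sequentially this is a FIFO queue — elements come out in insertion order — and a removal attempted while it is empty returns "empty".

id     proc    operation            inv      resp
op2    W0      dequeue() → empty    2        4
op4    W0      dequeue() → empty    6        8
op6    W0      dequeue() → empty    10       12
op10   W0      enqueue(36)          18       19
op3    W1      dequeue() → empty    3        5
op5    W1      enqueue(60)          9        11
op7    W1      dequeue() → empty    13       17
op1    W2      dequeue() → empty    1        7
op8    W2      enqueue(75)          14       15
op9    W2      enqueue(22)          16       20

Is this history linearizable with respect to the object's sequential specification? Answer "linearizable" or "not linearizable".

cut after 16 events: linearizable; cut after 17 events (op7 responds, time 17): not linearizable
the 8 completed operations admit 32 real-time orders; each fails the queue replay
including or dropping the 1 pending operation (op9) in any combination fails
e.g. op1, op2, op3, op4, op5, op6, op7, op8 (pending dropped): illegal at step 6, since op6 dequeue() → empty cannot apply there
e.g. op1, op2, op3, op4, op5, op6, op8, op7 (pending dropped): illegal at step 6, since op6 dequeue() → empty cannot apply there

not linearizable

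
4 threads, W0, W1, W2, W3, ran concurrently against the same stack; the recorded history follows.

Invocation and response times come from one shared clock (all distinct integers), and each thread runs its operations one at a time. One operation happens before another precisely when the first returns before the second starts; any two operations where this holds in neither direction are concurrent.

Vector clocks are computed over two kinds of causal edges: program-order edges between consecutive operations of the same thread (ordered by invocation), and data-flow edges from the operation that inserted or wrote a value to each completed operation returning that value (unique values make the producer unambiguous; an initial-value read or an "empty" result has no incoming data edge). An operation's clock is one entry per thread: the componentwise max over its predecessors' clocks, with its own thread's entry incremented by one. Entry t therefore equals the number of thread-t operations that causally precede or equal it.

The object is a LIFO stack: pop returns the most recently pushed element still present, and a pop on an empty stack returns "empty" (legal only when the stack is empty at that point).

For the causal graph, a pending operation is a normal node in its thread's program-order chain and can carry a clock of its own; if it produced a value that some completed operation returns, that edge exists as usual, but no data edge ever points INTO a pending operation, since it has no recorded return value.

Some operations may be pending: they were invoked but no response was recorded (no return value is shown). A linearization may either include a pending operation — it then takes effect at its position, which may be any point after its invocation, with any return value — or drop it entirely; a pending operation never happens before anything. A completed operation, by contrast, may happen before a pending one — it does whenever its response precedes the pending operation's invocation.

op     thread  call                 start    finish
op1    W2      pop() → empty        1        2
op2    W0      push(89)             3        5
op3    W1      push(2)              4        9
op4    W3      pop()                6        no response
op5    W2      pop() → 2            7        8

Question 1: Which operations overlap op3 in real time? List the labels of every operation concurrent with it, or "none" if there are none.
Answer: op2, op4, op5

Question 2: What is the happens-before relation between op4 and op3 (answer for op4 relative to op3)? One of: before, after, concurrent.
Answer: concurrent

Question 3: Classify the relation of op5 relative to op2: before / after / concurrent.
Answer: after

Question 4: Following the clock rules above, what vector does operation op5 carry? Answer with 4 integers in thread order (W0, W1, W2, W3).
Answer: (0, 1, 2, 0)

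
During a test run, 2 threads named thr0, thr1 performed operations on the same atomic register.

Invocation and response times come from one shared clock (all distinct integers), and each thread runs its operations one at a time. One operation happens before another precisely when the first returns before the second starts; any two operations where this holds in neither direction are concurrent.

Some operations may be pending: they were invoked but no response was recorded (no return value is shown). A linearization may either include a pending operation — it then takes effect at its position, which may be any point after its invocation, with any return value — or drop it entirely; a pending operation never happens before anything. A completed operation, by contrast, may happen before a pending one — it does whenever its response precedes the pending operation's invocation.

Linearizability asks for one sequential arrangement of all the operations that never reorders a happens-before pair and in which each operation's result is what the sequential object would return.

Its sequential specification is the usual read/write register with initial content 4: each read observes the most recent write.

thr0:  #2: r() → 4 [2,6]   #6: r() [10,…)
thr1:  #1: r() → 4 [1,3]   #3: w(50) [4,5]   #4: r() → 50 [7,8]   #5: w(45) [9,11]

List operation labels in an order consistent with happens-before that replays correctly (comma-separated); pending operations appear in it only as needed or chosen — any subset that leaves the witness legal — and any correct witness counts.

1. #1 r() → 4, leaving value 4
2. #2 r() → 4, leaving value 4
3. #3 w(50), leaving value 50
4. #4 r() → 50, leaving value 50
5. #5 w(45), leaving value 45

#1, #2, #3, #4, #5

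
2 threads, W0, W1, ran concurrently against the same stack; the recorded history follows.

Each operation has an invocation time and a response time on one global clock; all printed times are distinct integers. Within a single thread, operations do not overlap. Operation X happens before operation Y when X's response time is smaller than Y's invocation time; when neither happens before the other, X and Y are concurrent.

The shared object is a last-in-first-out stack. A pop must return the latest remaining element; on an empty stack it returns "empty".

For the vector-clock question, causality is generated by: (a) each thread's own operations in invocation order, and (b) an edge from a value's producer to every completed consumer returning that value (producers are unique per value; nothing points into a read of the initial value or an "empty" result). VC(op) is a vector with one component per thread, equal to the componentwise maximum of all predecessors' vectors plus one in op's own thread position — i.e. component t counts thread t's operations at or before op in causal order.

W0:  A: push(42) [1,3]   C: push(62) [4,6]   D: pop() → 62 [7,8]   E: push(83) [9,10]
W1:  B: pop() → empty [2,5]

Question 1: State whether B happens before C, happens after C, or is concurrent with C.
Answer: concurrent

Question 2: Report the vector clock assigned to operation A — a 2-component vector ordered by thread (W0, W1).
Answer: (1, 0)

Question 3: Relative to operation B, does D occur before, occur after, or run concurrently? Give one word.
Answer: after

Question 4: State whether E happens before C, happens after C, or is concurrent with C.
Answer: after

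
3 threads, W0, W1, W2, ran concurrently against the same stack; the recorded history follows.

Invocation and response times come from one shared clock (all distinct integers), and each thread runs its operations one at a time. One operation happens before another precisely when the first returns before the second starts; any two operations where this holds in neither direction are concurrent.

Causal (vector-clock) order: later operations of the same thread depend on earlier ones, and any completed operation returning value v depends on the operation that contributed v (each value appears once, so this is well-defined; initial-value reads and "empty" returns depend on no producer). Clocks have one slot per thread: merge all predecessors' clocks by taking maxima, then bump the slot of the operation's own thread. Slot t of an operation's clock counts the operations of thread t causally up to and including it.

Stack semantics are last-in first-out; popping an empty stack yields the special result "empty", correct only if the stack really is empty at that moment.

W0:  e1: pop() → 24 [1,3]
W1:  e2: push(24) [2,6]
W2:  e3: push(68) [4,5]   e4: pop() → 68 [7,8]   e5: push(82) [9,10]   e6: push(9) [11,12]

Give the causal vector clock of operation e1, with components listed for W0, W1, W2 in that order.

no predecessors for e3 (invoked 4): W2 increments from zero → (0, 0, 1)
no predecessors for e2 (invoked 2): W1 increments from zero → (0, 1, 0)
e4 (invocation 7): componentwise max over VC(e3)=(0, 0, 1), +1 at W2, giving (0, 0, 2)
e1 (invocation 1): componentwise max over VC(e2)=(0, 1, 0), +1 at W0, giving (1, 1, 0)
e5 (invocation 9): componentwise max over VC(e4)=(0, 0, 2), +1 at W2, giving (0, 0, 3)
e6 (invocation 11): componentwise max over VC(e5)=(0, 0, 3), +1 at W2, giving (0, 0, 4)
target: VC(e1) = (1, 1, 0)

(1, 1, 0)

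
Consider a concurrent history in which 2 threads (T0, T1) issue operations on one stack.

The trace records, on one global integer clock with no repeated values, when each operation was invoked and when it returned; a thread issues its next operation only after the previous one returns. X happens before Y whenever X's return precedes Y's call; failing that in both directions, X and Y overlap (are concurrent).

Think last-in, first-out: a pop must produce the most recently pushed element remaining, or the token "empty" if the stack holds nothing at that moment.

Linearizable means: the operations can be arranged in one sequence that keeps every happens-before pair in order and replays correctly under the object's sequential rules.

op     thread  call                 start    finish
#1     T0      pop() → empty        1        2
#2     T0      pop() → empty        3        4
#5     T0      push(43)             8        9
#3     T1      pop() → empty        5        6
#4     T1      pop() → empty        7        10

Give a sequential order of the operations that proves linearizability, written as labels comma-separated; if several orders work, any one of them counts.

after step 1 (#1 pop() → empty): stack <>
after step 2 (#2 pop() → empty): stack <>
after step 3 (#3 pop() → empty): stack <>
after step 4 (#4 pop() → empty): stack <>
after step 5 (#5 push(43)): stack <43>

#1, #2, #3, #4, #5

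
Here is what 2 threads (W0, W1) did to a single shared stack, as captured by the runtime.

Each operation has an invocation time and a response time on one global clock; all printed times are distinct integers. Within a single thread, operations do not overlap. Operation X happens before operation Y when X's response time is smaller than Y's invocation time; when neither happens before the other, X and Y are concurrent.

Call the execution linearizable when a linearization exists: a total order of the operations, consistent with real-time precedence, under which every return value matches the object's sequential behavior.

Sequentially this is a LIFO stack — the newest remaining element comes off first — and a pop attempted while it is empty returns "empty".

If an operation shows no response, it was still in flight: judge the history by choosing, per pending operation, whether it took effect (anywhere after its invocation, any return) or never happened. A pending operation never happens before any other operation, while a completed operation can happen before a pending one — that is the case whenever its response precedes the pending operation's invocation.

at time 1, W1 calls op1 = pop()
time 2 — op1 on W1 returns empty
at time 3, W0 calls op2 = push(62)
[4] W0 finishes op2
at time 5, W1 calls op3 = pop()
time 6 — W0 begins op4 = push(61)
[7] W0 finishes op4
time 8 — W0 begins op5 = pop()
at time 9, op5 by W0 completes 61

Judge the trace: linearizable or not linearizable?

linearizable

witness order: op1, op2, op3, op4, op5
after step 1 (op1 pop() → empty): stack <>
after step 2 (op2 push(62)): stack <62>
after step 3 (op3 pop() (pending, included)): stack <>
after step 4 (op4 push(61)): stack <61>
after step 5 (op5 pop() → 61): stack <>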